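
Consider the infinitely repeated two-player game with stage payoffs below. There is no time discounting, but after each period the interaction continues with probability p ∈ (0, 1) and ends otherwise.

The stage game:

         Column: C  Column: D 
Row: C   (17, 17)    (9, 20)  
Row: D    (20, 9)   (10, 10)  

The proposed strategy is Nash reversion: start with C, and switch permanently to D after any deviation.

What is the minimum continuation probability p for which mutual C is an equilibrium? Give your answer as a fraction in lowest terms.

3/10

Expected cooperation value is 17 + p·17 + p²·17 + … = 17/(1−p); deviation gives 20 + p·10/(1−p).
17 ≥ 20(1−p) + 10p ⇒ 10p ≥ 3 ⇒ p ≥ 3/10.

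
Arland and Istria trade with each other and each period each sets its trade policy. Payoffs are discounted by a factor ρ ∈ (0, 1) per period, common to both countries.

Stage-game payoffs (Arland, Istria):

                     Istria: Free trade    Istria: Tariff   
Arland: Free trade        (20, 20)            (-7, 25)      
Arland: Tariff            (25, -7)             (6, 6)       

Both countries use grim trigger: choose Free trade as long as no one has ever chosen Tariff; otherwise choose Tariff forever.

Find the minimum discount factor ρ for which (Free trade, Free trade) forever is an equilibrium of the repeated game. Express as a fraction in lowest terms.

5/19

One-period gain from deviating is 25 − 20 = 5. The loss is 20 − 6 = 14 in every subsequent period, with present value 14·ρ/(1−ρ).
Deviation is unprofitable when 14·ρ/(1−ρ) ≥ 5, i.e. ρ/(1−ρ) ≥ 5/14.
Equivalently ρ ≥ 5/(5+14) = 5/19.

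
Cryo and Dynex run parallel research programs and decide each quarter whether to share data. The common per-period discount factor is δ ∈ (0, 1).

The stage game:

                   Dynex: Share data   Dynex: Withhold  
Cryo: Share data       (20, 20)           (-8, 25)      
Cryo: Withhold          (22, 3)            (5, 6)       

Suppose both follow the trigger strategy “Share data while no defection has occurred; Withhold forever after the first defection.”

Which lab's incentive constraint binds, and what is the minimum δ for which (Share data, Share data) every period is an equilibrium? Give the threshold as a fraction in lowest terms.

Dynex; δ ≥ 5/19

For Cryo: deviation gain 22−20 = 2, per-period punishment loss 20−5 = 15. IC gives δ ≥ 2/17.
For Dynex: gain 5, loss 14 per period, so δ ≥ 5/19.
The tighter constraint is Dynex's, so cooperation needs δ ≥ 5/19.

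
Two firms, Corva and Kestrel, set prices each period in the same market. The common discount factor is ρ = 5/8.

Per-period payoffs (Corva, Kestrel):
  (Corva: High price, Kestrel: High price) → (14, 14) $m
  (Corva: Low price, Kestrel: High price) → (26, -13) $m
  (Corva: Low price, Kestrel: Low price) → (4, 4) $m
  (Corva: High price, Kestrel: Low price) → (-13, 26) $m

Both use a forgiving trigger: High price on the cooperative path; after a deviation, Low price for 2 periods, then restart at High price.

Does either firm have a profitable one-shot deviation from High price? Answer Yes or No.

Yes

A one-shot deviation gives 26 now, then 4 for 2 periods, then back to 14.
Gain from deviating: (26−14) today; loss: (14−4) in each of the next 2 periods.
No-deviation condition: (14−4)(ρ+…+ρ^2) ≥ 26−14, i.e. ρ+…+ρ^2 ≥ 6/5.
At ρ = 5/8: ρ+…+ρ^2 = 1.0156 < 1.2000.
So cooperation is not sustainable.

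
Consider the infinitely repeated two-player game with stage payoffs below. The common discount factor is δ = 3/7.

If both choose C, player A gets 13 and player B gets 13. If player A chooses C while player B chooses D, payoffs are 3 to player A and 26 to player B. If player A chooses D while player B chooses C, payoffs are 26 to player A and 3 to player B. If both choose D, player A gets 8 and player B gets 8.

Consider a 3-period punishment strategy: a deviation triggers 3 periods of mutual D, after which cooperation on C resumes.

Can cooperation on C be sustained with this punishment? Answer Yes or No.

No

A one-shot deviation gives 26 now, then 8 for 3 periods, then back to 13.
Gain from deviating: (26−13) today; loss: (13−8) in each of the next 3 periods.
No-deviation condition: (13−8)(δ+…+δ^3) ≥ 26−13, i.e. δ+…+δ^3 ≥ 13/5.
At δ = 3/7: δ+…+δ^3 = 0.6910 < 2.6000.
So cooperation is not sustainable.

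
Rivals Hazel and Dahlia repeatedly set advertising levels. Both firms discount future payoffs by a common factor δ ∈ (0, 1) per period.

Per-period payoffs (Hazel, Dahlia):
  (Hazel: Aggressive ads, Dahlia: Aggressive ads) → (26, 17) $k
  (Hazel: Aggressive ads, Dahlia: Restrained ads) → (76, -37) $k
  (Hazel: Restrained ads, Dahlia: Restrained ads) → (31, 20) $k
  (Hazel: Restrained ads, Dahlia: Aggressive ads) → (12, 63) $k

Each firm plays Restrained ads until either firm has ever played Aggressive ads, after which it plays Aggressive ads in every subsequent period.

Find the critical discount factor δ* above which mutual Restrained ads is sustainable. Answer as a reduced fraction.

43/46

Hazel's threshold: (76−31)/(76−26) = 9/10.
Dahlia's threshold: (63−20)/(63−17) = 43/46.
9/10 < 43/46, so Dahlia binds and δ* = 43/46.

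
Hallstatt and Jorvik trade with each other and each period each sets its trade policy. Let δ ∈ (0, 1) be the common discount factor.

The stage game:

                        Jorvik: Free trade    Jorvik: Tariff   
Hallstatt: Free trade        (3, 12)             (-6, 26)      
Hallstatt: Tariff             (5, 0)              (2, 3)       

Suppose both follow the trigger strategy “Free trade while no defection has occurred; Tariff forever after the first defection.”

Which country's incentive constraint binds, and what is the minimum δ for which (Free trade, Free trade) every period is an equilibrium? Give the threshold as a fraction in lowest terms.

Hallstatt; δ ≥ 2/3

Hallstatt: cooperation gives 3 each period; deviation gives 5 once then 2 forever.
  3/(1−δ) ≥ 5 + 2δ/(1−δ) ⇒ δ ≥ 2/3.
Jorvik: cooperation gives 12 each period; deviation gives 26 once then 3 forever.
  δ ≥ 14/23.
Both must hold, so the binding constraint is Hallstatt's: δ ≥ 2/3.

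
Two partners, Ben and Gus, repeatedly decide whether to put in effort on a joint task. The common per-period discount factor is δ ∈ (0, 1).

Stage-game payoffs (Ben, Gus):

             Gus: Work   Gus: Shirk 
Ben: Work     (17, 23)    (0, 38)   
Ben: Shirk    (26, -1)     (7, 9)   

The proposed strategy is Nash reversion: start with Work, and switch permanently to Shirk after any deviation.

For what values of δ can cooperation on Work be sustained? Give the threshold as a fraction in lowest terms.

Ben's threshold: (26−17)/(26−7) = 9/19.
Gus's threshold: (38−23)/(38−9) = 15/29.
9/19 < 15/29, so Gus binds and δ* = 15/29.

15/29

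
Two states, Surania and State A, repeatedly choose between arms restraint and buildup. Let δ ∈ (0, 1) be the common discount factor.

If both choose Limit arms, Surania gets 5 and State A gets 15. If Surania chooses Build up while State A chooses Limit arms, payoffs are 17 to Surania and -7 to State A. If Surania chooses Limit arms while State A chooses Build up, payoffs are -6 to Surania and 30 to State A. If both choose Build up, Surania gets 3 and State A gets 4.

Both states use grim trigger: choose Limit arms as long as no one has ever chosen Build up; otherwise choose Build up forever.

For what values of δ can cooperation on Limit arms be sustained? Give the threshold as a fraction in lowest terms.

6/7

For Surania: deviation gain 17−5 = 12, per-period punishment loss 5−3 = 2. IC gives δ ≥ 12/14 = 6/7.
For State A: gain 15, loss 11 per period, so δ ≥ 15/26.
The tighter constraint is Surania's, so cooperation needs δ ≥ 6/7.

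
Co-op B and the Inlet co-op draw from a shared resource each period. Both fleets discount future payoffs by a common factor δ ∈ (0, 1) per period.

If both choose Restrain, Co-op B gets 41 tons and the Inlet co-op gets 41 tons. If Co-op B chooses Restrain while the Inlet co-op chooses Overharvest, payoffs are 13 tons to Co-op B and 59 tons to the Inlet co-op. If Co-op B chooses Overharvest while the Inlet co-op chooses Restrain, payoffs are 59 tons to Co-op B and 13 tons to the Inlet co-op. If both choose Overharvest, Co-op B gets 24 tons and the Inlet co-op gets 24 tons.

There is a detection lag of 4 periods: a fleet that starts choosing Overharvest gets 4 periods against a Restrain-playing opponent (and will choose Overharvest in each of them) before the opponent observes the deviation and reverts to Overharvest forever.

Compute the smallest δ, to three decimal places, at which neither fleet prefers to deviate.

Deviating for the 4 undetected periods gains 59−41 = 18 per period over cooperation, then loses 41−24 = 17 per period forever once punishment starts.
Gain: 18(1 + δ + … + δ^3); loss: 17·δ^4/(1−δ).
No profitable deviation ⇔ 18(1−δ^4) ≤ 17·δ^4, i.e. δ^4 ≥ 18/(18+17) = 18/35.
Hence δ ≥ (18/35)^(1/4) ≈ 0.847.

0.847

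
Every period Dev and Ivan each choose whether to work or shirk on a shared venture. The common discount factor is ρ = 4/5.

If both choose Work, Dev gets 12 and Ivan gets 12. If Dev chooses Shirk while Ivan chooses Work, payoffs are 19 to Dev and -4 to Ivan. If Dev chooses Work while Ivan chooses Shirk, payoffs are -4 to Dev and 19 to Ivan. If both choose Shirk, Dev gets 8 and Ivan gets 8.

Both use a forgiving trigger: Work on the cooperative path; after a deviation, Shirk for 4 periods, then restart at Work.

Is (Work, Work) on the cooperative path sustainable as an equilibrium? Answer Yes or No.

Comparing payoff streams over the 5 periods until play realigns: cooperate → 12(1+ρ+…+ρ^4); deviate → 19 + 8(ρ+…+ρ^4).
Cooperation is sustained iff (12−8)(ρ+…+ρ^4) ≥ 19−12.
ρ+…+ρ^4 = 4/5·(1−(4/5)^4)/(1−4/5) = 2.3616, and (19−12)/(12−8) = 1.7500.
2.3616 ≥ 1.7500, so cooperation is sustainable.

Yes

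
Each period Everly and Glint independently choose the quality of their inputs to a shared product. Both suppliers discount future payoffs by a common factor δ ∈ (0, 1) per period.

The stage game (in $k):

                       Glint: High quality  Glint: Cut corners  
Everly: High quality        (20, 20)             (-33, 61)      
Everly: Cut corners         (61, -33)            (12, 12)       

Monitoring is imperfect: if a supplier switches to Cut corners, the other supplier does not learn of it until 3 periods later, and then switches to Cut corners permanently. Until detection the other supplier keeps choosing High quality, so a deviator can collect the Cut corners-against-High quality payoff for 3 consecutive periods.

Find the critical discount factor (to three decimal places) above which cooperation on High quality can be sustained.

0.942

Deviating for the 3 undetected periods gains 61−20 = 41 per period over cooperation, then loses 20−12 = 8 per period forever once punishment starts.
Gain: 41(1 + δ + … + δ^2); loss: 8·δ^3/(1−δ).
No profitable deviation ⇔ 41(1−δ^3) ≤ 8·δ^3, i.e. δ^3 ≥ 41/(41+8) = 41/49.
Hence δ ≥ (41/49)^(1/3) ≈ 0.942.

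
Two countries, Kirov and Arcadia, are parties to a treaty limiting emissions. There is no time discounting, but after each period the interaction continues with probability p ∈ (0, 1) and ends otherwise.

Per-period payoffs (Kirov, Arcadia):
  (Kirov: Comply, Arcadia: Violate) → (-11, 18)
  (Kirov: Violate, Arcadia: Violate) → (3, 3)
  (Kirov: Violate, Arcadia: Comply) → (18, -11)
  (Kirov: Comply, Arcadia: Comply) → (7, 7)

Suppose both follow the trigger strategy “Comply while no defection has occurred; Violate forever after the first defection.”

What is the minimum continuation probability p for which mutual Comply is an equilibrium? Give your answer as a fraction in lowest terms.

11/15

Expected cooperation value is 7 + p·7 + p²·7 + … = 7/(1−p); deviation gives 18 + p·3/(1−p).
7 ≥ 18(1−p) + 3p ⇒ 15p ≥ 11 ⇒ p ≥ 11/15.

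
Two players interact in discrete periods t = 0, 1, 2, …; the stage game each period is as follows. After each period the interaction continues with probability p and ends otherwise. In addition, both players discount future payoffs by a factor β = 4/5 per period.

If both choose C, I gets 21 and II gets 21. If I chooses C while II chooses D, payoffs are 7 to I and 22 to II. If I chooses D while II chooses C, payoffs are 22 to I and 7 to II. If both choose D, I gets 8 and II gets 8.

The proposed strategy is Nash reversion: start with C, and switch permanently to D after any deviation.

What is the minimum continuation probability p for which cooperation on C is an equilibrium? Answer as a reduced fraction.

Expected continuation weight on next period's payoff is β·p = 4/5·p, which plays the role of the discount factor.
Cooperation requires 4/5·p ≥ (22−21)/(22−8) = 1/14, hence p ≥ 5/56.

5/56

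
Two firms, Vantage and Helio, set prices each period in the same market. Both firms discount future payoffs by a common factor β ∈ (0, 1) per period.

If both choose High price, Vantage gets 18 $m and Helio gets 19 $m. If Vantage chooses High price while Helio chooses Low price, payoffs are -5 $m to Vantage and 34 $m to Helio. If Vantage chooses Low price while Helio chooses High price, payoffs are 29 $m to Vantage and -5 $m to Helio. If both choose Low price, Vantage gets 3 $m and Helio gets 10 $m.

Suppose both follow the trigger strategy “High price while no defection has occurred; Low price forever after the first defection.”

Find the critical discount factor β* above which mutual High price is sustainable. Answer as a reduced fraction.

5/8

Vantage: cooperation gives 18 each period; deviation gives 29 once then 3 forever.
  18/(1−β) ≥ 29 + 3β/(1−β) ⇒ β ≥ 11/26.
Helio: cooperation gives 19 each period; deviation gives 34 once then 10 forever.
  β ≥ 15/24 = 5/8.
Both must hold, so the binding constraint is Helio's: β ≥ 5/8.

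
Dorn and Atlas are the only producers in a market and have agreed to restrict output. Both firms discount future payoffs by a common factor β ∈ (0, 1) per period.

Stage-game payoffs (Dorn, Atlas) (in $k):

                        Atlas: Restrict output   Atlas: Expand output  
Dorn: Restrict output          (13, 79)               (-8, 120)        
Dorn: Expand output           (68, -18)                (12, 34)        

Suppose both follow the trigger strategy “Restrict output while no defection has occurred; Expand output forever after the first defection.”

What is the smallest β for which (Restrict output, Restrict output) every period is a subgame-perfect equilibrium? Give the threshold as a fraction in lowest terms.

Dorn's threshold: (68−13)/(68−12) = 55/56.
Atlas's threshold: (120−79)/(120−34) = 41/86.
55/56 > 41/86, so Dorn binds and β* = 55/56.

55/56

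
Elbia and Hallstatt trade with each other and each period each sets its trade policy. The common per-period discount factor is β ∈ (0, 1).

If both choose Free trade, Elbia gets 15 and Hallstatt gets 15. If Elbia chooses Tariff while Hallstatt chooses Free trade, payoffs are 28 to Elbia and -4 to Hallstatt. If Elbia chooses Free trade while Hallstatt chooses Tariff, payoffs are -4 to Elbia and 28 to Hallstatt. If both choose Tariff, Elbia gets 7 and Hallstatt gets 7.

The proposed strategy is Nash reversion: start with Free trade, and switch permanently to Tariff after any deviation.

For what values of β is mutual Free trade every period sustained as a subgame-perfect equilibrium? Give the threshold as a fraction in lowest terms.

Under grim trigger the critical discount factor is (T−C)/(T−P) with T = 28, C = 15, P = 7.
β* = (28−15)/(28−7) = 13/21.

13/21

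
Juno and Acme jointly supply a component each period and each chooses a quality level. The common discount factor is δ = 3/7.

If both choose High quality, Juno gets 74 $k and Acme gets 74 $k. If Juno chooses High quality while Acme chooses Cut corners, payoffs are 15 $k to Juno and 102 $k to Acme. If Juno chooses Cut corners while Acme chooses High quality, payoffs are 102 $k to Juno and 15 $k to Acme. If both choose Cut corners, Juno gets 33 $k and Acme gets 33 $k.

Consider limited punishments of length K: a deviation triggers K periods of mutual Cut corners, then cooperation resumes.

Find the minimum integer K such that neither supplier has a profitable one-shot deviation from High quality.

No profitable deviation requires (74−33)(δ+…+δ^K) ≥ 102−74, i.e. δ+…+δ^K ≥ 28/41 ≈ 0.6829.
With δ = 3/7, the partial sums are K=1: 0.4286, K=2: 0.6122, K=3: 0.6910.
K = 3 is the first length at which the sum reaches 0.6829.

3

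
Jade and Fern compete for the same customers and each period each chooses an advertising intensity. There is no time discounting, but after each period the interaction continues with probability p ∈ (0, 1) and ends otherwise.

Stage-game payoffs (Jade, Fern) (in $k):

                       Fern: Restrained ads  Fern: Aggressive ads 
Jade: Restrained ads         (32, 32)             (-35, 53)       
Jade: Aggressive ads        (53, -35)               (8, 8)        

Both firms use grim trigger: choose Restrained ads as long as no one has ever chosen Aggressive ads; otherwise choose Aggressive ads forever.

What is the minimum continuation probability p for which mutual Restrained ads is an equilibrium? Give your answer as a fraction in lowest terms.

7/15

Expected cooperation value is 32 + p·32 + p²·32 + … = 32/(1−p); deviation gives 53 + p·8/(1−p).
32 ≥ 53(1−p) + 8p ⇒ 45p ≥ 21 ⇒ p ≥ 21/45 = 7/15.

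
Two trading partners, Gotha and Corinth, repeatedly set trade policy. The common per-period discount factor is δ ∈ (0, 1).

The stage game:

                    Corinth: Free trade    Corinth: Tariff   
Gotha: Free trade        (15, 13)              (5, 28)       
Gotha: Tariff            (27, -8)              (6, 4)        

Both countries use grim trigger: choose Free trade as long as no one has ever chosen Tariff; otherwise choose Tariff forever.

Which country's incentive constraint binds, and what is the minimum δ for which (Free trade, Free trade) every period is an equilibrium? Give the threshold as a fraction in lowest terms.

Gotha's threshold: (27−15)/(27−6) = 4/7.
Corinth's threshold: (28−13)/(28−4) = 5/8.
4/7 < 5/8, so Corinth binds and δ* = 5/8.

Corinth; δ ≥ 5/8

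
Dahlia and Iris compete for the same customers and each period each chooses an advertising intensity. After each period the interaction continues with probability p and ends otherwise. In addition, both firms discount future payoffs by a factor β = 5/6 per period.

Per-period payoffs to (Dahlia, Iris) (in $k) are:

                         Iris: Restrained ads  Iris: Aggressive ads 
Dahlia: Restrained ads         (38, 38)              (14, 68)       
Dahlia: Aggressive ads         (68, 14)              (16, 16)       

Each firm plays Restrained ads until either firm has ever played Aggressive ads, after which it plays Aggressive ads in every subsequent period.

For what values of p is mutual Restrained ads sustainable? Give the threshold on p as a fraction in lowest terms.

With continuation probability p and discount β, the effective per-period discount factor is βp.
Grim-trigger IC: βp ≥ (68−38)/(68−16) = 15/26.
So p ≥ (15/26)/(5/6) = 9/13.

9/13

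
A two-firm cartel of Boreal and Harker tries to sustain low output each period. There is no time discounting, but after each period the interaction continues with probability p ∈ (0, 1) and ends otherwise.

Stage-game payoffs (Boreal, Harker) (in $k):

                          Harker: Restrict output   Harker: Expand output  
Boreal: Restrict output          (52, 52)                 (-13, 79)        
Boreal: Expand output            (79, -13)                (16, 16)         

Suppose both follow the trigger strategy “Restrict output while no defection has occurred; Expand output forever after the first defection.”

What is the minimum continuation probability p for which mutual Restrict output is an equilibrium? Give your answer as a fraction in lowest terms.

3/7

Expected cooperation value is 52 + p·52 + p²·52 + … = 52/(1−p); deviation gives 79 + p·16/(1−p).
52 ≥ 79(1−p) + 16p ⇒ 63p ≥ 27 ⇒ p ≥ 27/63 = 3/7.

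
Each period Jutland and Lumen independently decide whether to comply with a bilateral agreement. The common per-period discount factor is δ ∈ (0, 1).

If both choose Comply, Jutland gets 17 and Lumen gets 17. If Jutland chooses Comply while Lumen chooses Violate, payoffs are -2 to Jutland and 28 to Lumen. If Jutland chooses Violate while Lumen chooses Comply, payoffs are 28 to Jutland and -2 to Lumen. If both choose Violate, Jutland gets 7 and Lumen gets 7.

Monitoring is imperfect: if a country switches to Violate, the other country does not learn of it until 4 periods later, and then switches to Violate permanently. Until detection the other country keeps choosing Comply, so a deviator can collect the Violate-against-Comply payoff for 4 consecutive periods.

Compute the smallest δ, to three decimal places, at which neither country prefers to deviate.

0.851

A deviator earns 28 for 4 periods, then 7 forever; cooperating earns 17 forever. Multiplying the IC by (1−δ):
17 ≥ 28(1−δ^4) + 7δ^4, so 21·δ^4 ≥ 11 and δ^4 ≥ 11/21.
δ ≥ (11/21)^(1/4) ≈ 0.851.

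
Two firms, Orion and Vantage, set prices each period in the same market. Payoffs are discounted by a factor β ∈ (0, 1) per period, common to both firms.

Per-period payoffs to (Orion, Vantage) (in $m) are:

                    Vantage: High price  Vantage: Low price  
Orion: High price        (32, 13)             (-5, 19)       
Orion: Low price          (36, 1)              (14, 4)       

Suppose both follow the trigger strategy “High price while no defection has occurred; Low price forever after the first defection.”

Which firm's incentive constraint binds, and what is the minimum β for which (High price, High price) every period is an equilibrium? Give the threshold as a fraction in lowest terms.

Orion's threshold: (36−32)/(36−14) = 2/11.
Vantage's threshold: (19−13)/(19−4) = 2/5.
2/11 < 2/5, so Vantage binds and β* = 2/5.

Vantage; β ≥ 2/5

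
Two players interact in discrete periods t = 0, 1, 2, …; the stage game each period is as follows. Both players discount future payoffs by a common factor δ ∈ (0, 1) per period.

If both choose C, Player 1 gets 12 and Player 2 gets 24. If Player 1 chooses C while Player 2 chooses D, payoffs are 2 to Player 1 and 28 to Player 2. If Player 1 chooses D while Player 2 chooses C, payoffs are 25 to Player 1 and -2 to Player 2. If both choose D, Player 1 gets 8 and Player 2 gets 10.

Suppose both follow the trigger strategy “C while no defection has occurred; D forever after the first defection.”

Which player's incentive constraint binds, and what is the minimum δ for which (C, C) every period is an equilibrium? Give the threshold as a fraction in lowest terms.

Player 1's threshold: (25−12)/(25−8) = 13/17.
Player 2's threshold: (28−24)/(28−10) = 2/9.
13/17 > 2/9, so Player 1 binds and δ* = 13/17.

Player 1; δ ≥ 13/17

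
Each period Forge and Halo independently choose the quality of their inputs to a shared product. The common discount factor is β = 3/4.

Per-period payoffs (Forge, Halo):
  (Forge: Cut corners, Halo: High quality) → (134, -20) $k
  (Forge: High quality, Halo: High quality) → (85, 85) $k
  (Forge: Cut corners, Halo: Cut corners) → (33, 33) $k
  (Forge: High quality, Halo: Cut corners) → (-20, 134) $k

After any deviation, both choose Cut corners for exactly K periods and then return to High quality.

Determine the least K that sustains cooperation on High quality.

No profitable deviation requires (85−33)(β+…+β^K) ≥ 134−85, i.e. β+…+β^K ≥ 49/52 ≈ 0.9423.
With β = 3/4, the partial sums are K=1: 0.7500, K=2: 1.3125.
K = 2 is the first length at which the sum reaches 0.9423.

2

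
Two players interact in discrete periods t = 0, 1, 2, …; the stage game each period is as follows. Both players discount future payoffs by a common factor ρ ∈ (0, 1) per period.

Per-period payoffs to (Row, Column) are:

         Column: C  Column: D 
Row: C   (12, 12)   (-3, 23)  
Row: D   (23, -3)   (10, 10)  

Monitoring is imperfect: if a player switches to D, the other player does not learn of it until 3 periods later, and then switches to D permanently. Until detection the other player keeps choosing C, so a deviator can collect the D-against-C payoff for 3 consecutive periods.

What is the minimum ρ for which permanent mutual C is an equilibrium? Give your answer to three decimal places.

0.946

The best deviation is to choose D for all 3 undetected periods, earning 23 each, then 10 forever once detected.
Deviation value: 23(1−ρ^3)/(1−ρ) + 10ρ^3/(1−ρ); cooperation value: 12/(1−ρ).
IC: 12 ≥ 23(1−ρ^3) + 10ρ^3 = 23 − 13ρ^3.
So ρ^3 ≥ 11/13, giving ρ ≥ (11/13)^(1/3) ≈ 0.946.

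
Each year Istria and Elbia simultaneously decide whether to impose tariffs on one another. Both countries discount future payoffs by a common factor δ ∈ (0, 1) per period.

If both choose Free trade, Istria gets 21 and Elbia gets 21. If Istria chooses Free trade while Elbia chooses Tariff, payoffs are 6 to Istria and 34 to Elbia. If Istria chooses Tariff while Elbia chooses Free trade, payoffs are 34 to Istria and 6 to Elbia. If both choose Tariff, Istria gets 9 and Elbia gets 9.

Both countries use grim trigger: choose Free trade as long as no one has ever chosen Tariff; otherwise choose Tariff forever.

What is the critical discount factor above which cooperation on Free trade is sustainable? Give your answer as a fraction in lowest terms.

Under grim trigger the critical discount factor is (T−C)/(T−P) with T = 34, C = 21, P = 9.
δ* = (34−21)/(34−9) = 13/25.

13/25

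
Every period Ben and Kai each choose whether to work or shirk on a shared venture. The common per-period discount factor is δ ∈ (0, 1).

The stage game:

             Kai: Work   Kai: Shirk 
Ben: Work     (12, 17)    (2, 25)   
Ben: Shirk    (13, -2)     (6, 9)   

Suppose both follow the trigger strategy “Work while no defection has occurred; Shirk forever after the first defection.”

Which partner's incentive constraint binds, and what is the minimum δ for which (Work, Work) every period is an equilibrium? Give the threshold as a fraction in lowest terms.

Kai; δ ≥ 1/2

Ben's threshold: (13−12)/(13−6) = 1/7.
Kai's threshold: (25−17)/(25−9) = 1/2.
1/7 < 1/2, so Kai binds and δ* = 1/2.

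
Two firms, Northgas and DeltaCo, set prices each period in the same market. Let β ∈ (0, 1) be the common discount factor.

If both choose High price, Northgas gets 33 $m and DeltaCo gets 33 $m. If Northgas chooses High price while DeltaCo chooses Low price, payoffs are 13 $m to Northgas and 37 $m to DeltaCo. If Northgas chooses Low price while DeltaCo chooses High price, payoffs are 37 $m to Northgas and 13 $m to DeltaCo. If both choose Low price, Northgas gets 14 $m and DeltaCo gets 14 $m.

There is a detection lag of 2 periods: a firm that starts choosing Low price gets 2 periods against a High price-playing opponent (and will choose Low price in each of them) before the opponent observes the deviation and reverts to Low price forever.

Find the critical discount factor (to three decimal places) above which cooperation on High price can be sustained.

0.417

Deviating for the 2 undetected periods gains 37−33 = 4 per period over cooperation, then loses 33−14 = 19 per period forever once punishment starts.
Gain: 4(1 + β + … + β^1); loss: 19·β^2/(1−β).
No profitable deviation ⇔ 4(1−β^2) ≤ 19·β^2, i.e. β^2 ≥ 4/(4+19) = 4/23.
Hence β ≥ (4/23)^(1/2) ≈ 0.417.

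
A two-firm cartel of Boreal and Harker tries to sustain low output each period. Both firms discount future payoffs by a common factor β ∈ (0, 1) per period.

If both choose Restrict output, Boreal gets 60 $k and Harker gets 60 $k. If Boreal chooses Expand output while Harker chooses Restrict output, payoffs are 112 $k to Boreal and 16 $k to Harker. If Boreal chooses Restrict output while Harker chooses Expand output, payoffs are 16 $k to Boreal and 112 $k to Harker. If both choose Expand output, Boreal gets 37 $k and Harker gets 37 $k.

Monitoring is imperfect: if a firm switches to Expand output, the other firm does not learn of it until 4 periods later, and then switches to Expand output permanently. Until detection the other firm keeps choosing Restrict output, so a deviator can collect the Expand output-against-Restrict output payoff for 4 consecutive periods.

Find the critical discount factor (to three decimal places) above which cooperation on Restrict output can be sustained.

Deviating for the 4 undetected periods gains 112−60 = 52 per period over cooperation, then loses 60−37 = 23 per period forever once punishment starts.
Gain: 52(1 + β + … + β^3); loss: 23·β^4/(1−β).
No profitable deviation ⇔ 52(1−β^4) ≤ 23·β^4, i.e. β^4 ≥ 52/(52+23) = 52/75.
Hence β ≥ (52/75)^(1/4) ≈ 0.913.

0.913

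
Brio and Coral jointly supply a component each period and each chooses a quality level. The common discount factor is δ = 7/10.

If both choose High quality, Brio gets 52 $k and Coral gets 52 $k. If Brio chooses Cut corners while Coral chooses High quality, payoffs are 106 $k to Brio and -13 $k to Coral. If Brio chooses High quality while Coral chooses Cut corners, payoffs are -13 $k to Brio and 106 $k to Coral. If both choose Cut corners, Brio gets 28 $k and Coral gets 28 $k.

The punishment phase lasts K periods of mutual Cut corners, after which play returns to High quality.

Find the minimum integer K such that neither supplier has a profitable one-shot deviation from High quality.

Need Σ_{k=1}^{K} δ^k ≥ (106−52)/(52−28) = 2.2500 at δ = 7/10.
At K = 9 the sum is 2.2392 < 2.2500; at K = 10 it is 2.2674 ≥ 2.2500.
So the minimum punishment length is K = 10.

10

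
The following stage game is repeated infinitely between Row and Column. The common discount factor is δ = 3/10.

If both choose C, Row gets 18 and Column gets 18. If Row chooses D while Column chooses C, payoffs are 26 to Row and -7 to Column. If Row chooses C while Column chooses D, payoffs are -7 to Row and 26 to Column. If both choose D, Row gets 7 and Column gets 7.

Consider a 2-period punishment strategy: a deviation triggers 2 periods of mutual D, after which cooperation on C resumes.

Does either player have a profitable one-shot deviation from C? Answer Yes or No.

A one-shot deviation gives 26 now, then 7 for 2 periods, then back to 18.
Gain from deviating: (26−18) today; loss: (18−7) in each of the next 2 periods.
No-deviation condition: (18−7)(δ+…+δ^2) ≥ 26−18, i.e. δ+…+δ^2 ≥ 8/11.
At δ = 3/10: δ+…+δ^2 = 0.3900 < 0.7273.
So cooperation is not sustainable.

Yes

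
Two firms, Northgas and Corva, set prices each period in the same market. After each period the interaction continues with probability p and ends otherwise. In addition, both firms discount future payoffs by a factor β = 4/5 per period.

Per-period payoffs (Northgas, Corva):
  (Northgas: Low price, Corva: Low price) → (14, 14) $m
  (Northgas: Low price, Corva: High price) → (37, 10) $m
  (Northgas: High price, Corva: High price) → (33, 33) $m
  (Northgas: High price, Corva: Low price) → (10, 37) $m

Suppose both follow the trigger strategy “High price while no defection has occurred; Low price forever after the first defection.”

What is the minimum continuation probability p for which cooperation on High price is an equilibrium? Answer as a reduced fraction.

5/23

With continuation probability p and discount β, the effective per-period discount factor is βp.
Grim-trigger IC: βp ≥ (37−33)/(37−14) = 4/23.
So p ≥ (4/23)/(4/5) = 5/23.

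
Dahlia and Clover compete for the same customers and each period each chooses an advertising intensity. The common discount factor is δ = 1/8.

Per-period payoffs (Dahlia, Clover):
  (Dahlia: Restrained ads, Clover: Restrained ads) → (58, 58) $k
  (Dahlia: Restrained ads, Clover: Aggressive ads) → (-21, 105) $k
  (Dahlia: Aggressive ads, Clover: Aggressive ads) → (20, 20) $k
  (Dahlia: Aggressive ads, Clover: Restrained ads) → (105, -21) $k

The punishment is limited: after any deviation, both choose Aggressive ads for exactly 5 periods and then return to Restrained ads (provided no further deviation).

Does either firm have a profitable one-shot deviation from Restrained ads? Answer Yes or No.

Comparing payoff streams over the 6 periods until play realigns: cooperate → 58(1+δ+…+δ^5); deviate → 105 + 20(δ+…+δ^5).
Cooperation is sustained iff (58−20)(δ+…+δ^5) ≥ 105−58.
δ+…+δ^5 = 1/8·(1−(1/8)^5)/(1−1/8) = 0.1429, and (105−58)/(58−20) = 1.2368.
0.1429 < 1.2368, so cooperation is not sustainable.

Yes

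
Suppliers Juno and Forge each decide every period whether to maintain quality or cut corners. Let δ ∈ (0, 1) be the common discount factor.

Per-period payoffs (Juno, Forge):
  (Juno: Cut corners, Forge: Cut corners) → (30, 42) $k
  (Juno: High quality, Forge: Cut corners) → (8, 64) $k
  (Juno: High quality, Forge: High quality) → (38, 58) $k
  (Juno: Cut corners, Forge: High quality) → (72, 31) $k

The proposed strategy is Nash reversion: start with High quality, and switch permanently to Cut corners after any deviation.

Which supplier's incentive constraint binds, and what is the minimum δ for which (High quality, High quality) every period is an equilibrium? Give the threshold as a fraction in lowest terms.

Juno: cooperation gives 38 each period; deviation gives 72 once then 30 forever.
  38/(1−δ) ≥ 72 + 30δ/(1−δ) ⇒ δ ≥ 34/42 = 17/21.
Forge: cooperation gives 58 each period; deviation gives 64 once then 42 forever.
  δ ≥ 6/22 = 3/11.
Both must hold, so the binding constraint is Juno's: δ ≥ 17/21.

Juno; δ ≥ 17/21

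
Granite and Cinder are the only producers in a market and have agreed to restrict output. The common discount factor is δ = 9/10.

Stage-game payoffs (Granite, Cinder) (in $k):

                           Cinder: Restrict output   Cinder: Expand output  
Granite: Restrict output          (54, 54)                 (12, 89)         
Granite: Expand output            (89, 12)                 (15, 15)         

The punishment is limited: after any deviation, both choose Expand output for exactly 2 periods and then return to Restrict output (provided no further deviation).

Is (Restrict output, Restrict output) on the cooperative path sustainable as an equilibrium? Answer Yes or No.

Yes

Comparing payoff streams over the 3 periods until play realigns: cooperate → 54(1+δ+…+δ^2); deviate → 89 + 15(δ+…+δ^2).
Cooperation is sustained iff (54−15)(δ+…+δ^2) ≥ 89−54.
δ+…+δ^2 = 9/10·(1−(9/10)^2)/(1−9/10) = 1.7100, and (89−54)/(54−15) = 0.8974.
1.7100 ≥ 0.8974, so cooperation is sustainable.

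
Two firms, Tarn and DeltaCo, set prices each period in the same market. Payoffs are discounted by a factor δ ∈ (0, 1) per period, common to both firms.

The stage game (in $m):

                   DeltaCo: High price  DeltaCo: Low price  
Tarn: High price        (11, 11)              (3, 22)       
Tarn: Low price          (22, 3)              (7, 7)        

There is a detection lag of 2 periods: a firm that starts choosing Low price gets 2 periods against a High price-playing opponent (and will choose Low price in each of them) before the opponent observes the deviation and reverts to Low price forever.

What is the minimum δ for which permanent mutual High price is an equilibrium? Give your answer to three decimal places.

0.856

A deviator earns 22 for 2 periods, then 7 forever; cooperating earns 11 forever. Multiplying the IC by (1−δ):
11 ≥ 22(1−δ^2) + 7δ^2, so 15·δ^2 ≥ 11 and δ^2 ≥ 11/15.
δ ≥ (11/15)^(1/2) ≈ 0.856.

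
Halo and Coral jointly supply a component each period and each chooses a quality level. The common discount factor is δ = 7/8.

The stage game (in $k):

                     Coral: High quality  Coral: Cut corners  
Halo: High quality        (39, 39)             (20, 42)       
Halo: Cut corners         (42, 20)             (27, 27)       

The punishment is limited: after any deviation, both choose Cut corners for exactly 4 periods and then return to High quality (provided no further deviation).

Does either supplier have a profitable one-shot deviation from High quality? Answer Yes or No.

No

A one-shot deviation gives 42 now, then 27 for 4 periods, then back to 39.
Gain from deviating: (42−39) today; loss: (39−27) in each of the next 4 periods.
No-deviation condition: (39−27)(δ+…+δ^4) ≥ 42−39, i.e. δ+…+δ^4 ≥ 1/4.
At δ = 7/8: δ+…+δ^4 = 2.8967 ≥ 0.2500.
So cooperation is sustainable.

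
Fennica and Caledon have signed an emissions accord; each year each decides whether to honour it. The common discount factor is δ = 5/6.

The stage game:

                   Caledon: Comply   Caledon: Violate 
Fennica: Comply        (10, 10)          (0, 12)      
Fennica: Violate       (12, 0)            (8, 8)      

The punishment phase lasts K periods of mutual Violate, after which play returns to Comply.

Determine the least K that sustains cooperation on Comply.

IC: δ(1−δ^K)/(1−δ) ≥ (12−10)/(10−8) = 1.
With δ = 5/6: need 1 − δ^K ≥ 1·(1−5/6)/(5/6), i.e. δ^K ≤ 0.8000.
Since (5/6)^1 = 0.8333 and (5/6)^2 = 0.6944, the smallest such K is 2.

2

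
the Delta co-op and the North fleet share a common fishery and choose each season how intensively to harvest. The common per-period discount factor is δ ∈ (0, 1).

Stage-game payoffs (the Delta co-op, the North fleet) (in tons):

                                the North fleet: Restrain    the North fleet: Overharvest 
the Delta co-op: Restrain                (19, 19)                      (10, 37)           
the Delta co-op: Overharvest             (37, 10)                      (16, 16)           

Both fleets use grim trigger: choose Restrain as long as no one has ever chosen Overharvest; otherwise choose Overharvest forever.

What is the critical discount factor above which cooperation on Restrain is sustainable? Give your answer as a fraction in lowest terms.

6/7

Cooperation forever yields 19 each period: 19/(1−δ).
Deviating yields 37 once, then 16 forever: 37 + 16δ/(1−δ).
No profitable deviation requires 19/(1−δ) ≥ 37 + 16δ/(1−δ).
Multiplying by (1−δ): 19 ≥ 37(1−δ) + 16δ = 37 − 21δ.
So 21δ ≥ 18, i.e. δ ≥ 18/21 = 6/7.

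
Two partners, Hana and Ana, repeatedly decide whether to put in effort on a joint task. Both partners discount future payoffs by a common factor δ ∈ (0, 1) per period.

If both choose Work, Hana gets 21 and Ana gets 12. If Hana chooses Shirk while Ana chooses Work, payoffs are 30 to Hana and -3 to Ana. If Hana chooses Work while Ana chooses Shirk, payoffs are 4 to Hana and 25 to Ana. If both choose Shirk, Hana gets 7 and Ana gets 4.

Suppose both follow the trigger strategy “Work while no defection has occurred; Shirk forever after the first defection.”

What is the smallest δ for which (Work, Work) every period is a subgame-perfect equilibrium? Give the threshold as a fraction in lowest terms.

13/21

Hana's threshold: (30−21)/(30−7) = 9/23.
Ana's threshold: (25−12)/(25−4) = 13/21.
9/23 < 13/21, so Ana binds and δ* = 13/21.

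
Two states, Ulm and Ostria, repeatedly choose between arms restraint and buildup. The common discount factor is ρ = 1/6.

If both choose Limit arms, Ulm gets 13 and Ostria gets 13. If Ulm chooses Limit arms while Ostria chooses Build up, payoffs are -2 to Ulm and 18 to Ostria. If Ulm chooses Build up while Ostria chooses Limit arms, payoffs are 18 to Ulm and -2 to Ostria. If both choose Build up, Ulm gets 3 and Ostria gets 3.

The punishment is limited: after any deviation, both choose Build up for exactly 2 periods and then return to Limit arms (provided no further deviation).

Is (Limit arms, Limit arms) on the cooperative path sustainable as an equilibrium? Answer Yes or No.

No

IC: ρ+…+ρ^2 ≥ (18−13)/(13−3) = 1/2.
At ρ = 1/6: partial sum = 0.1944 < 0.5000. Cooperation not sustainable.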